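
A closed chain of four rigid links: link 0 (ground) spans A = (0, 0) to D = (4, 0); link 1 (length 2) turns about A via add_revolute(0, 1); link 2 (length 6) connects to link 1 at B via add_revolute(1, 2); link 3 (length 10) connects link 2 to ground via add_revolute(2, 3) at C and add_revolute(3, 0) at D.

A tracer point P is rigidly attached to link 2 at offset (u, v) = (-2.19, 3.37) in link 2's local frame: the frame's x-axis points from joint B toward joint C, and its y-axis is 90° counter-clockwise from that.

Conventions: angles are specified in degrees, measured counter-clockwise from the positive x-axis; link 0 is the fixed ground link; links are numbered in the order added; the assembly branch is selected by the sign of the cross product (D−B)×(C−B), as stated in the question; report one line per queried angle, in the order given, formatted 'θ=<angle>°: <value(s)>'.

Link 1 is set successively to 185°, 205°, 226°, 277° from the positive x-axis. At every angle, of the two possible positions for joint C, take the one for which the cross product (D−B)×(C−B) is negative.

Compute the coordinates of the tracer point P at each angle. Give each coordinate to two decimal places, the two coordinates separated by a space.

A=(0,0), D=(4.00,0)
θ=185°: B = A + 2.00·(cos185°, sin185°) = (-1.9924, -0.1743)
θ=185°: |BD| = 5.9949
θ=185°: circle(B,6.00) ∩ circle(D,10.00): a=-2.3404, h=5.5247
θ=185°:   candidates: C₊=(-4.4924,5.2800) cross=33.120; C₋=(-4.1711,-5.7648) cross=-33.120
θ=185°:   branch - wants cross < 0 → take C=(-4.1711,-5.7648) (cross=-33.120)
θ=185°: ex = (C−B)/|BC| = (-0.3631,-0.9317); ey = (0.9317,-0.3631)
θ=185°: P = B + -2.19·ex + 3.37·ey = (1.9428,0.6425)
θ=205°: B = A + 2.00·(cos205°, sin205°) = (-1.8126, -0.8452)
θ=205°: |BD| = 5.8737
θ=205°: circle(B,6.00) ∩ circle(D,10.00): a=-2.5111, h=5.4493
θ=205°:   candidates: C₊=(-5.0817,4.1860) cross=32.008; C₋=(-3.5134,-6.5991) cross=-32.008
θ=205°:   branch - wants cross < 0 → take C=(-3.5134,-6.5991) (cross=-32.008)
θ=205°: ex = (C−B)/|BC| = (-0.2835,-0.9590); ey = (0.9590,-0.2835)
θ=205°: P = B + -2.19·ex + 3.37·ey = (2.0399,0.2996)
θ=226°: B = A + 2.00·(cos226°, sin226°) = (-1.3893, -1.4387)
θ=226°: |BD| = 5.5780
θ=226°: circle(B,6.00) ∩ circle(D,10.00): a=-2.9478, h=5.2260
θ=226°:   candidates: C₊=(-5.5852,2.8502) cross=29.151; C₋=(-2.8895,-7.2481) cross=-29.151
θ=226°:   branch - wants cross < 0 → take C=(-2.8895,-7.2481) (cross=-29.151)
θ=226°: ex = (C−B)/|BC| = (-0.2500,-0.9682); ey = (0.9682,-0.2500)
θ=226°: P = B + -2.19·ex + 3.37·ey = (2.4212,-0.1608)
θ=277°: B = A + 2.00·(cos277°, sin277°) = (0.2437, -1.9851)
θ=277°: |BD| = 4.2485
θ=277°: circle(B,6.00) ∩ circle(D,10.00): a=-5.4077, h=2.5993
θ=277°:   candidates: C₊=(-5.7519,-2.2137) cross=11.043; C₋=(-3.3229,-6.8099) cross=-11.043
θ=277°:   branch - wants cross < 0 → take C=(-3.3229,-6.8099) (cross=-11.043)
θ=277°: ex = (C−B)/|BC| = (-0.5944,-0.8041); ey = (0.8041,-0.5944)
θ=277°: P = B + -2.19·ex + 3.37·ey = (4.2555,-2.2273)

θ=185°: 1.94 0.64
θ=205°: 2.04 0.30
θ=226°: 2.42 -0.16
θ=277°: 4.26 -2.23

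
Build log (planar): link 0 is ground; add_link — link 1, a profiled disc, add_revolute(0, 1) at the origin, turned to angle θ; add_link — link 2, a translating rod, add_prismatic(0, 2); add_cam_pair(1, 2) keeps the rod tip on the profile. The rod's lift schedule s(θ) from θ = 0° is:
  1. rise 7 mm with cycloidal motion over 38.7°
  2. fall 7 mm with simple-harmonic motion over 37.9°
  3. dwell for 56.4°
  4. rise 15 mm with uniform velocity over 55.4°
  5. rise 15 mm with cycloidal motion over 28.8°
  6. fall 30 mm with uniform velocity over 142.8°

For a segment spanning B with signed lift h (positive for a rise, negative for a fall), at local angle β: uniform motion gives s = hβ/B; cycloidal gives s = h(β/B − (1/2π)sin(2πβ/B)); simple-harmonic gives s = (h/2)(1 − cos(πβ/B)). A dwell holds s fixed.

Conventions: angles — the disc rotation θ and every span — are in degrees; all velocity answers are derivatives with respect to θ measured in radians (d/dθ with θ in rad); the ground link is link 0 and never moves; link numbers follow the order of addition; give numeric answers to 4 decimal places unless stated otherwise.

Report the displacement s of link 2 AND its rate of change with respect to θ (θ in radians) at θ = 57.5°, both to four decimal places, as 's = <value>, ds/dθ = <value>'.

seg 1 [0°–38.7°] cycloidal, h=7: full span → s += 7 → s = 7.0000
seg 2 [38.7°–76.6°] simple-harmonic, h=-7: θ=57.5° here. β=18.8, B=37.9. -7/2·(1 − cos(π·0.4960)) = -3.4565 → s = 3.5435
velocity in seg [38.7°–76.6°] (simple-harmonic), θ in radians: β = 18.8° = 0.3281 rad, B = 37.9° = 0.6615 rad; ds/dθ = (πh/(2B)) sin(πβ/B) = (π·(-7)/(2·0.6615)) sin(π·0.4960) = -16.621406 mm/rad

s = 3.5435, ds/dθ = -16.6214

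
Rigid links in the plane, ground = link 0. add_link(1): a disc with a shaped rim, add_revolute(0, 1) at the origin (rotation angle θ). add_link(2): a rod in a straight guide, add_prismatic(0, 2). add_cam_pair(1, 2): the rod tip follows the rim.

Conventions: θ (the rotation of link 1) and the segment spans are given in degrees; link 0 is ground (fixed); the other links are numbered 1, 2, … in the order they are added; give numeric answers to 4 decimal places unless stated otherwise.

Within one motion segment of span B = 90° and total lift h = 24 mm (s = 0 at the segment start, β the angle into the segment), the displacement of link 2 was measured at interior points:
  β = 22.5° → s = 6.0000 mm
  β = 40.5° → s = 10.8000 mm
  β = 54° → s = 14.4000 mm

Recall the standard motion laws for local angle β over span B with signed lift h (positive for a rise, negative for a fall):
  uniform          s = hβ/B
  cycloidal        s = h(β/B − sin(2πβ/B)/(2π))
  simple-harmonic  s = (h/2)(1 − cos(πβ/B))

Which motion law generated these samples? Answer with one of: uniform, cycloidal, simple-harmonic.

candidates at β/B = r: uniform s = h·r (linear in β); cycloidal s = h·(r − sin(2πr)/(2π)); simple-harmonic s = (h/2)(1 − cos(πr))
β=22.5°: printed 6.0000 | uniform 6.0000, cycloidal 2.1803, simple-harmonic 3.5147
β=40.5°: printed 10.8000 | uniform 10.8000, cycloidal 9.6196, simple-harmonic 10.1228
β=54°: printed 14.4000 | uniform 14.4000, cycloidal 16.6452, simple-harmonic 15.7082
only one law matches every sample → uniform

uniform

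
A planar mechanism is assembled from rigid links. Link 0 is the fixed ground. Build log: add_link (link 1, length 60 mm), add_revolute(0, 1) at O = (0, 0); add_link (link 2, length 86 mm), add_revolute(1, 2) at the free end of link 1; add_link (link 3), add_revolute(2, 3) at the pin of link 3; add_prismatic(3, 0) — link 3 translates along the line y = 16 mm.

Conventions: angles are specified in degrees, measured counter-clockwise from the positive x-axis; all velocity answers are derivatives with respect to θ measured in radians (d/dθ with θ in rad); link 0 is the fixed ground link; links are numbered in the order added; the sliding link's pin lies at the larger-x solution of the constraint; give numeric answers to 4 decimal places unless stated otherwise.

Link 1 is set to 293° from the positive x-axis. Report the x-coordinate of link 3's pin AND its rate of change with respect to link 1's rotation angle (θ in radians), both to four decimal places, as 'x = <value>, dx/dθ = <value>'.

geometry: r = 60 mm, L = 86 mm, e = 16 mm
crank pin P = (r cos θ, r sin θ) = (23.443868, -55.230291)
h = r sin θ − e = -55.230291 − 16 = -71.230291
x = r cos θ + √(L² − h²) = 23.443868 + 48.189684 = 71.633551
dx/dθ = −r sin θ − h·r cos θ/√(L² − h²) (θ in radians; h = -71.230291) = 89.883217

x = 71.6336, dx/dθ = 89.8832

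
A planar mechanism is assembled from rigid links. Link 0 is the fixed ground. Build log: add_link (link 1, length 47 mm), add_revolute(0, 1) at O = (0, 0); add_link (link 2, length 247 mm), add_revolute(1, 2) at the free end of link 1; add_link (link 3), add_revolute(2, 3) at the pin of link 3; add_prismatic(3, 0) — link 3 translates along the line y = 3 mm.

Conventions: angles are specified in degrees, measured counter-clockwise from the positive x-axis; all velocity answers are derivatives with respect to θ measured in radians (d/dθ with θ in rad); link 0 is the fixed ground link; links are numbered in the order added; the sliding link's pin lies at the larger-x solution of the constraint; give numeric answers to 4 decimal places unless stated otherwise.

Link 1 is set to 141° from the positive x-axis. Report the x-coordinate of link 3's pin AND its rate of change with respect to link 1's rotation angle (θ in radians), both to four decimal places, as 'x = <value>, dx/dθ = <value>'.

geometry: r = 47 mm, L = 247 mm, e = 3 mm
crank pin P = (r cos θ, r sin θ) = (-36.525860, 29.578058)
h = r sin θ − e = 29.578058 − 3 = 26.578058
x = r cos θ + √(L² − h²) = -36.525860 + 245.565891 = 209.040031
dx/dθ = −r sin θ − h·r cos θ/√(L² − h²) (θ in radians; h = 26.578058) = -25.624796

x = 209.0400, dx/dθ = -25.6248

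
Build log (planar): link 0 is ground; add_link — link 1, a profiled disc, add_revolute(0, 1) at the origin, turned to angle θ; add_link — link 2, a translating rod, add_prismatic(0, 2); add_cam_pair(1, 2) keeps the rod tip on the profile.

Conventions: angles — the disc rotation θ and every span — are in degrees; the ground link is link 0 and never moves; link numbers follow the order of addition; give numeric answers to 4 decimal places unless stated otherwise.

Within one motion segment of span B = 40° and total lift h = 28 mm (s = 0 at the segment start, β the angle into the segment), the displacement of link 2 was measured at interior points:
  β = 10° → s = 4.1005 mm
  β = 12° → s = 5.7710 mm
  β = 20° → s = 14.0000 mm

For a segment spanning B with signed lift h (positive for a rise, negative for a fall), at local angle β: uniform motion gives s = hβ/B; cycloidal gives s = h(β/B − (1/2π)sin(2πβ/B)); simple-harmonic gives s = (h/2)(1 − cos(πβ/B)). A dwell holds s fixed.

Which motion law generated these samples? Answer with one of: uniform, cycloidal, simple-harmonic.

candidates at β/B = r: uniform s = h·r (linear in β); cycloidal s = h·(r − sin(2πr)/(2π)); simple-harmonic s = (h/2)(1 − cos(πr))
β=10°: printed 4.1005 | uniform 7.0000, cycloidal 2.5437, simple-harmonic 4.1005
β=12°: printed 5.7710 | uniform 8.4000, cycloidal 4.1618, simple-harmonic 5.7710
β=20°: printed 14.0000 | uniform 14.0000, cycloidal 14.0000, simple-harmonic 14.0000
only one law matches every sample → simple-harmonic

simple-harmonic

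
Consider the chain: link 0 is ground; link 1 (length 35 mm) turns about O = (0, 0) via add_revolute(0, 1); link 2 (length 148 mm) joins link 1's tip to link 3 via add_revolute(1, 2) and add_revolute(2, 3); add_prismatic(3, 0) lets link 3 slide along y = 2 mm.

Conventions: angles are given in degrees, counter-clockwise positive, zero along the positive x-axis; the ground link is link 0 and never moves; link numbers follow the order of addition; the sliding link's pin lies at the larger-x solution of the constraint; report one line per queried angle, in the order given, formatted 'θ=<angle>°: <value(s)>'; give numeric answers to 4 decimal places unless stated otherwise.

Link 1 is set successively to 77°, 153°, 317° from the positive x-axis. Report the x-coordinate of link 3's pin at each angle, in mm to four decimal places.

geometry: r = 35 mm, L = 148 mm, e = 2 mm
θ=77°: crank pin P = (r cos θ, r sin θ) = (7.873287, 34.102952)
θ=77°: h = r sin θ − e = 34.102952 − 2 = 32.102952
θ=77°: x = r cos θ + √(L² − h²) = 7.873287 + 144.476297 = 152.349584
θ=153°: crank pin P = (r cos θ, r sin θ) = (-31.185228, 15.889667)
θ=153°: h = r sin θ − e = 15.889667 − 2 = 13.889667
θ=153°: x = r cos θ + √(L² − h²) = -31.185228 + 147.346792 = 116.161564
θ=317°: crank pin P = (r cos θ, r sin θ) = (25.597380, -23.869943)
θ=317°: h = r sin θ − e = -23.869943 − 2 = -25.869943
θ=317°: x = r cos θ + √(L² − h²) = 25.597380 + 145.721467 = 171.318847

θ=77°: 152.3496
θ=153°: 116.1616
θ=317°: 171.3188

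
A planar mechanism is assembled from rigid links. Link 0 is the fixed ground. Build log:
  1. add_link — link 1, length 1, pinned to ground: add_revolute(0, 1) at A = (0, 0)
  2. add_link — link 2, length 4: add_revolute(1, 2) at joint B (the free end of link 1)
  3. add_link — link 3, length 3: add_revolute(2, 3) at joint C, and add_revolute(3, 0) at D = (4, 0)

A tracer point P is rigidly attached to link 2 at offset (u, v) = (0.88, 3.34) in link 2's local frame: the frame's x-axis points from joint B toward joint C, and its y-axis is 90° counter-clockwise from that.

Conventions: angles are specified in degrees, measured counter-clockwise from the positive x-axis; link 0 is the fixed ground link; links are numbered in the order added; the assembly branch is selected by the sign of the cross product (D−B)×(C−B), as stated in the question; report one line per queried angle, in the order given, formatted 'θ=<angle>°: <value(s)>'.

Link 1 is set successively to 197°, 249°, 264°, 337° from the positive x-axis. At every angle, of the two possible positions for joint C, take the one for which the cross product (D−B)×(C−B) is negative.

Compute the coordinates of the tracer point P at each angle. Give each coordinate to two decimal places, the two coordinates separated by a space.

A=(0,0), D=(4.00,0)
θ=197°: B = A + 1.00·(cos197°, sin197°) = (-0.9563, -0.2924)
θ=197°: |BD| = 4.9649
θ=197°: circle(B,4.00) ∩ circle(D,3.00): a=3.1874, h=2.4167
θ=197°:   candidates: C₊=(2.0833,2.3078) cross=11.999; C₋=(2.3679,-2.5172) cross=-11.999
θ=197°:   branch - wants cross < 0 → take C=(2.3679,-2.5172) (cross=-11.999)
θ=197°: ex = (C−B)/|BC| = (0.8310,-0.5562); ey = (0.5562,0.8310)
θ=197°: P = B + 0.88·ex + 3.34·ey = (1.6327,1.9939)
θ=249°: B = A + 1.00·(cos249°, sin249°) = (-0.3584, -0.9336)
θ=249°: |BD| = 4.4572
θ=249°: circle(B,4.00) ∩ circle(D,3.00): a=3.0139, h=2.6300
θ=249°:   candidates: C₊=(2.0378,2.2693) cross=11.722; C₋=(3.1395,-2.8739) cross=-11.722
θ=249°:   branch - wants cross < 0 → take C=(3.1395,-2.8739) (cross=-11.722)
θ=249°: ex = (C−B)/|BC| = (0.8745,-0.4851); ey = (0.4851,0.8745)
θ=249°: P = B + 0.88·ex + 3.34·ey = (2.0314,1.5603)
θ=264°: B = A + 1.00·(cos264°, sin264°) = (-0.1045, -0.9945)
θ=264°: |BD| = 4.2233
θ=264°: circle(B,4.00) ∩ circle(D,3.00): a=2.9404, h=2.7119
θ=264°:   candidates: C₊=(2.1146,2.3335) cross=11.453; C₋=(3.3918,-2.9377) cross=-11.453
θ=264°:   branch - wants cross < 0 → take C=(3.3918,-2.9377) (cross=-11.453)
θ=264°: ex = (C−B)/|BC| = (0.8741,-0.4858); ey = (0.4858,0.8741)
θ=264°: P = B + 0.88·ex + 3.34·ey = (2.2872,1.4974)
θ=337°: B = A + 1.00·(cos337°, sin337°) = (0.9205, -0.3907)
θ=337°: |BD| = 3.1042
θ=337°: circle(B,4.00) ∩ circle(D,3.00): a=2.6796, h=2.9698
θ=337°:   candidates: C₊=(3.2050,2.8927) cross=9.219; C₋=(3.9526,-2.9996) cross=-9.219
θ=337°:   branch - wants cross < 0 → take C=(3.9526,-2.9996) (cross=-9.219)
θ=337°: ex = (C−B)/|BC| = (0.7580,-0.6522); ey = (0.6522,0.7580)
θ=337°: P = B + 0.88·ex + 3.34·ey = (3.7660,1.5671)

θ=197°: 1.63 1.99
θ=249°: 2.03 1.56
θ=264°: 2.29 1.50
θ=337°: 3.77 1.57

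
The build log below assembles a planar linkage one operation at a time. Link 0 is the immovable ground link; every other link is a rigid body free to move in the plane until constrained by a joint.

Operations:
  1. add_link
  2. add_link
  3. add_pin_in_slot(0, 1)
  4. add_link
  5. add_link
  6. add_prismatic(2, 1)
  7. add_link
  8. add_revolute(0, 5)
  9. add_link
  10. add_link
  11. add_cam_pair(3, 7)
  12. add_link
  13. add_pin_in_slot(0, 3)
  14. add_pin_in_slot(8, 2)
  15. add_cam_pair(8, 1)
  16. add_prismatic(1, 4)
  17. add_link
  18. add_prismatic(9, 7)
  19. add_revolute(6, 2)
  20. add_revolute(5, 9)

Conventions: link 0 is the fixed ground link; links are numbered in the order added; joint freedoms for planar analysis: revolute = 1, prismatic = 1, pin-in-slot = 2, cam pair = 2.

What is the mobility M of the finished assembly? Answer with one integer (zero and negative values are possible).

L=1 J1=0 J2=0
add link → L=2 J1=0 J2=0
add link → L=3 J1=0 J2=0
PS@0,1 dof=2 J2 → L=3 J1=0 J2=1
add link → L=4 J1=0 J2=1
add link → L=5 J1=0 J2=1
P@2,1 dof=1 J1 → L=5 J1=1 J2=1
add link → L=6 J1=1 J2=1
R@0,5 dof=1 J1 → L=6 J1=2 J2=1
add link → L=7 J1=2 J2=1
add link → L=8 J1=2 J2=1
C@3,7 dof=2 J2 → L=8 J1=2 J2=2
add link → L=9 J1=2 J2=2
PS@0,3 dof=2 J2 → L=9 J1=2 J2=3
PS@8,2 dof=2 J2 → L=9 J1=2 J2=4
C@8,1 dof=2 J2 → L=9 J1=2 J2=5
P@1,4 dof=1 J1 → L=9 J1=3 J2=5
add link → L=10 J1=3 J2=5
P@9,7 dof=1 J1 → L=10 J1=4 J2=5
R@6,2 dof=1 J1 → L=10 J1=5 J2=5
R@5,9 dof=1 J1 → L=10 J1=6 J2=5
M=3(L−1)−2J1−J2=3·9−2·6−5=10

M = 10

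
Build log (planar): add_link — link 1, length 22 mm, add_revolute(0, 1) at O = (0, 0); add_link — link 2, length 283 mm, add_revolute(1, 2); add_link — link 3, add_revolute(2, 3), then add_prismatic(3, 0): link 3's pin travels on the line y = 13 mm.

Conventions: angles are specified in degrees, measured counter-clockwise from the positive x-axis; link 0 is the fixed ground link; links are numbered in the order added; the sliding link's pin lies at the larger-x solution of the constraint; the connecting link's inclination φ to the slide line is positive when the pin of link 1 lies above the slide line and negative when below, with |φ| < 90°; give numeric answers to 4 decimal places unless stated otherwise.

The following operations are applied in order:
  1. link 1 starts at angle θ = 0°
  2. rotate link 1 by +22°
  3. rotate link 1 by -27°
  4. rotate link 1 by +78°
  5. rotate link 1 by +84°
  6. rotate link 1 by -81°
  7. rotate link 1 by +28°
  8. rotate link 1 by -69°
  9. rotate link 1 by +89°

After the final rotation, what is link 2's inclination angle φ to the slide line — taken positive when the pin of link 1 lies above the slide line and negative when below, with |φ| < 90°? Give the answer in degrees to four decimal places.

geometry: r = 22 mm, L = 283 mm, e = 13 mm; θ starts at 0°
rotate link 1 by +22°: θ ← 0° +22° = 22°
rotate link 1 by -27°: θ ← 22° -27° = -5°
rotate link 1 by +78°: θ ← -5° +78° = 73°
rotate link 1 by +84°: θ ← 73° +84° = 157°
rotate link 1 by -81°: θ ← 157° -81° = 76°
rotate link 1 by +28°: θ ← 76° +28° = 104°
rotate link 1 by -69°: θ ← 104° -69° = 35°
rotate link 1 by +89°: θ ← 35° +89° = 124°
h = r sin θ − e = 18.238827 − 13 = 5.238827
sin φ = h / L = 5.238827 / 283 = 0.01851175
φ = arcsin(0.01851175) = 1.060706°

1.0607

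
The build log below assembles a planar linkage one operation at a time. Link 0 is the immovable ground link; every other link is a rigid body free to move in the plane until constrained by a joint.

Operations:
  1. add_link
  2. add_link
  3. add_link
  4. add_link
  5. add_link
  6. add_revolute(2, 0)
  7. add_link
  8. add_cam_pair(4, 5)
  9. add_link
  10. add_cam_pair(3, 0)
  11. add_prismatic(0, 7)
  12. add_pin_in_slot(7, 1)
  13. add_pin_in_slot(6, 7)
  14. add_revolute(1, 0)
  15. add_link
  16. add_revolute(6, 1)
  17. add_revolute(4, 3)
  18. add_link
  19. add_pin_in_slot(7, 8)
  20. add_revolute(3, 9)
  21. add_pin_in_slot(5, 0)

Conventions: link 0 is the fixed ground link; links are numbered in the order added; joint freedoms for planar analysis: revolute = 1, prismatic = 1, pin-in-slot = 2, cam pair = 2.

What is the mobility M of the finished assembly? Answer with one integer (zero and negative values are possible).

(L,J1,J2)=(1,0,0); link0 fixed
link1: (2,0,0)
link2: (3,0,0)
link3: (4,0,0)
link4: (5,0,0)
link5: (6,0,0)
R 2-0 [J1]: (6,1,0)
link6: (7,1,0)
C 4-5 [J2]: (7,1,1)
link7: (8,1,1)
C 3-0 [J2]: (8,1,2)
P 0-7 [J1]: (8,2,2)
PS 7-1 [J2]: (8,2,3)
PS 6-7 [J2]: (8,2,4)
R 1-0 [J1]: (8,3,4)
link8: (9,3,4)
R 6-1 [J1]: (9,4,4)
R 4-3 [J1]: (9,5,4)
link9: (10,5,4)
PS 7-8 [J2]: (10,5,5)
R 3-9 [J1]: (10,6,5)
PS 5-0 [J2]: (10,6,6)
Grübler: 3·9 − 2·6 − 6 = 9

M = 9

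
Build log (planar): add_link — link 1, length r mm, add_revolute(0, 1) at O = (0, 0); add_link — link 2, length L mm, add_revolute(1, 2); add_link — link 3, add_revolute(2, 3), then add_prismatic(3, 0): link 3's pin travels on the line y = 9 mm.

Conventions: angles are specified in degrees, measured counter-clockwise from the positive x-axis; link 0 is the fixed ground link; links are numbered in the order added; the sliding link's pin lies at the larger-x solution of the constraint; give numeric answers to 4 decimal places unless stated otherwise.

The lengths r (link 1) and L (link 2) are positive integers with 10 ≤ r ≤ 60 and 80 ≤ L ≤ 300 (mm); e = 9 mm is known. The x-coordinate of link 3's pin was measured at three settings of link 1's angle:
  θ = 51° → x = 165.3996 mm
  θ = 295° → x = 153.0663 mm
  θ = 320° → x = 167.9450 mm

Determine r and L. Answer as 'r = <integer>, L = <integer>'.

constraint per measurement: (x − r cos θ)² + (r sin θ − e)² = L²
subtracting the θ₁ and θ₂ equations cancels the r² and L² terms:
r = (x₁² − x₂²) / (2[(x₁cos θ₁ + e sin θ₁) − (x₂cos θ₂ + e sin θ₂)]) = 36.0000 → r = 36
L² = (x₁ − r cos θ₁)² + (r sin θ₁ − e)² = 20736.0045 → L = 144.0000 → L = 144
check at θ₃=320°: x = 167.9450 (printed 167.9450) ✓

r = 36, L = 144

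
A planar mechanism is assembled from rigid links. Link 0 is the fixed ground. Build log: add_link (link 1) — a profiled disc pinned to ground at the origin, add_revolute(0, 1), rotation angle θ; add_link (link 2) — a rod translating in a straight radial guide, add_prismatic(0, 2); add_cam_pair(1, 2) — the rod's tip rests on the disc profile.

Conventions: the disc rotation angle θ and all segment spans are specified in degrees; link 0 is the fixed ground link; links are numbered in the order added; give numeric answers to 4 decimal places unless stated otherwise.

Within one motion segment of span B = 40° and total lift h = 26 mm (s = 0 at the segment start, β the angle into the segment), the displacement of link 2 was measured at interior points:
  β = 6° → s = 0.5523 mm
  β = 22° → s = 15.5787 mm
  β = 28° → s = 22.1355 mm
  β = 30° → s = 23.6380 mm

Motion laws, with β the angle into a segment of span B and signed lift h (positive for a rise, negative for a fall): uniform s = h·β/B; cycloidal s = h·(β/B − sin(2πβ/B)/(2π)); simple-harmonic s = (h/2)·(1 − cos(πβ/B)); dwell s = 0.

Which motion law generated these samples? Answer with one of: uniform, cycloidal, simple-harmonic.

candidates at β/B = r: uniform s = h·r (linear in β); cycloidal s = h·(r − sin(2πr)/(2π)); simple-harmonic s = (h/2)(1 − cos(πr))
β=6°: printed 0.5523 | uniform 3.9000, cycloidal 0.5523, simple-harmonic 1.4169
β=22°: printed 15.5787 | uniform 14.3000, cycloidal 15.5787, simple-harmonic 15.0336
β=28°: printed 22.1355 | uniform 18.2000, cycloidal 22.1355, simple-harmonic 20.6412
β=30°: printed 23.6380 | uniform 19.5000, cycloidal 23.6380, simple-harmonic 22.1924
only one law matches every sample → cycloidal

cycloidal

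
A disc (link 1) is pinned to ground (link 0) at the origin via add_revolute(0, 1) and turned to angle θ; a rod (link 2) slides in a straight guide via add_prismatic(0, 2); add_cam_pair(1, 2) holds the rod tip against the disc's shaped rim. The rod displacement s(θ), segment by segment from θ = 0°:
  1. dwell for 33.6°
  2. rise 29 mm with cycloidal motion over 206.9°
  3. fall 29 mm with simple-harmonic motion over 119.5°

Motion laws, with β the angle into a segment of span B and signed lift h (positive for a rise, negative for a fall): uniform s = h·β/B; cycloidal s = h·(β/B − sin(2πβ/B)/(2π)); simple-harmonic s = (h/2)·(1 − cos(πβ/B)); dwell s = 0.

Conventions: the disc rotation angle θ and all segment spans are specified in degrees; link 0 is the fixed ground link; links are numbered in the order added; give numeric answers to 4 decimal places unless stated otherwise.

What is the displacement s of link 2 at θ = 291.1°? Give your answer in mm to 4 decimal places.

segment 1 (0° to 33.6°, dwell): s unchanged at 0.0000
segment 2 (33.6° to 240.5°, cycloidal, h = 29) is passed completely: s = 0.0000 + (29) = 29.0000
θ = 291.1° falls in segment 3 (240.5° to 360°, simple-harmonic, h = -29): β = 291.1 − 240.5 = 50.6°, B = 119.5°; Δs = -29/2·(1 − cos(π·0.4234)) = -11.0456; s = 29.0000 − 11.0456 = 17.9544

17.9544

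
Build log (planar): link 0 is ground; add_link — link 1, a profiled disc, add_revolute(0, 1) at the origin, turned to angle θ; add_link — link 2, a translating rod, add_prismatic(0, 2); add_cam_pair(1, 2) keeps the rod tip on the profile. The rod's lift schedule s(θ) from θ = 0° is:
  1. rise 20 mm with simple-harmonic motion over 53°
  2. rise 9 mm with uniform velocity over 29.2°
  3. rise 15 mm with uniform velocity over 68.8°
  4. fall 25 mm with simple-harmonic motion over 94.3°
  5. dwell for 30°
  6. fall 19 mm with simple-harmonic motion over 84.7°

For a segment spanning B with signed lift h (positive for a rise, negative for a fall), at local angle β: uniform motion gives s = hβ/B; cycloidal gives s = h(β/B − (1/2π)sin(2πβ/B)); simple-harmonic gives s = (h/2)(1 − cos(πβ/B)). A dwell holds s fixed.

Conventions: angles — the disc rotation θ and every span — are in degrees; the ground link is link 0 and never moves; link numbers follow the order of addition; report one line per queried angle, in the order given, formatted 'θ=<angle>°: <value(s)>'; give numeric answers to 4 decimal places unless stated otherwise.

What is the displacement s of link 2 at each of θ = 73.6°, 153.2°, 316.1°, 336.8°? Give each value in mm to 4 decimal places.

seg 1 [0°–53°] simple-harmonic, h=20: full span → s += 20 → s = 20.0000
seg 2 [53°–82.2°] uniform, h=9: θ=73.6° here. β=20.6, B=29.2. 9·20.6/29.2 = 6.3493 → s = 26.3493
seg 2 [53°–82.2°] uniform, h=9: full span → s += 9 → s = 29.0000
seg 3 [82.2°–151°] uniform, h=15: full span → s += 15 → s = 44.0000
seg 4 [151°–245.3°] simple-harmonic, h=-25: θ=153.2° here. β=2.2, B=94.3. -25/2·(1 − cos(π·0.0233)) = -0.0336 → s = 43.9664
seg 4 [151°–245.3°] simple-harmonic, h=-25: full span → s += -25 → s = 19.0000
seg 5 [245.3°–275.3°] dwell: s stays 19.0000
seg 6 [275.3°–360°] simple-harmonic, h=-19: θ=316.1° here. β=40.8, B=84.7. -19/2·(1 − cos(π·0.4817)) = -8.9541 → s = 10.0459
seg 6 [275.3°–360°] simple-harmonic, h=-19: θ=336.8° here. β=61.5, B=84.7. -19/2·(1 − cos(π·0.7261)) = -15.6945 → s = 3.3055

θ=73.6°: 26.3493
θ=153.2°: 43.9664
θ=316.1°: 10.0459
θ=336.8°: 3.3055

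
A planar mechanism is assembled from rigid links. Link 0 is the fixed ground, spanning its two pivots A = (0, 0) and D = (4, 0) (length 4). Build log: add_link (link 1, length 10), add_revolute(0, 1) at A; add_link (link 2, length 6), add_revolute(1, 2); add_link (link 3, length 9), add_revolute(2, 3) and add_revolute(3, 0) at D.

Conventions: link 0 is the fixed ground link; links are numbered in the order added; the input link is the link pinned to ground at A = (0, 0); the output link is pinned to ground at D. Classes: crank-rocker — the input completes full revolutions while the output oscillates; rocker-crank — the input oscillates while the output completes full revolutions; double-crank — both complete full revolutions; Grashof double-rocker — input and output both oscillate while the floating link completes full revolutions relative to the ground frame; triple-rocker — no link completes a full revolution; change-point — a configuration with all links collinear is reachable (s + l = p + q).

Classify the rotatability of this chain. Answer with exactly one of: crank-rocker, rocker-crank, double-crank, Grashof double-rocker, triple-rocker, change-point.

lengths: ground=4, input=10, coupler=6, output=9
sorted: s=4 (shortest), l=10 (longest), p+q=15
s + l = 14 vs p + q = 15
s + l < p + q (Grashof) with shortest = ground link → double-crank

double-crank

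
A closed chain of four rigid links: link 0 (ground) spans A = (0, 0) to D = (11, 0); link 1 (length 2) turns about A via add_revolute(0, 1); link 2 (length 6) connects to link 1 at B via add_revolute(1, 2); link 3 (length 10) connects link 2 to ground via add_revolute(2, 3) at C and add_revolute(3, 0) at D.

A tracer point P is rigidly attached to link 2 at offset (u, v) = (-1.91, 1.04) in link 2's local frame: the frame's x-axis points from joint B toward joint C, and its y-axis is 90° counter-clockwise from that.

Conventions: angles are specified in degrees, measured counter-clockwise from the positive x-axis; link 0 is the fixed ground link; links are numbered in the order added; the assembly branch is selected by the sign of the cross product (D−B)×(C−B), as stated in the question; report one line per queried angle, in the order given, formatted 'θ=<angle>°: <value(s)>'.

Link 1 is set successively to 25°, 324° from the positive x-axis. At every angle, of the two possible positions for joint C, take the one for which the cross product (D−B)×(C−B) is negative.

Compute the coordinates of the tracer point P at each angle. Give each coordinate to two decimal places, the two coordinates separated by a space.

A=(0,0), D=(11.00,0)
θ=25°: B = A + 2.00·(cos25°, sin25°) = (1.8126, 0.8452)
θ=25°: |BD| = 9.2262
θ=25°: circle(B,6.00) ∩ circle(D,10.00): a=1.1447, h=5.8898
θ=25°:   candidates: C₊=(3.4921,6.6054) cross=54.340; C₋=(2.4129,-5.1247) cross=-54.340
θ=25°:   branch - wants cross < 0 → take C=(2.4129,-5.1247) (cross=-54.340)
θ=25°: ex = (C−B)/|BC| = (0.1001,-0.9950); ey = (0.9950,0.1001)
θ=25°: P = B + -1.91·ex + 1.04·ey = (2.6563,2.8497)
θ=324°: B = A + 2.00·(cos324°, sin324°) = (1.6180, -1.1756)
θ=324°: |BD| = 9.4553
θ=324°: circle(B,6.00) ∩ circle(D,10.00): a=1.3433, h=5.8477
θ=324°:   candidates: C₊=(2.2239,4.7938) cross=55.292; C₋=(3.6780,-6.8109) cross=-55.292
θ=324°:   branch - wants cross < 0 → take C=(3.6780,-6.8109) (cross=-55.292)
θ=324°: ex = (C−B)/|BC| = (0.3433,-0.9392); ey = (0.9392,0.3433)
θ=324°: P = B + -1.91·ex + 1.04·ey = (1.9391,0.9754)

θ=25°: 2.66 2.85
θ=324°: 1.94 0.98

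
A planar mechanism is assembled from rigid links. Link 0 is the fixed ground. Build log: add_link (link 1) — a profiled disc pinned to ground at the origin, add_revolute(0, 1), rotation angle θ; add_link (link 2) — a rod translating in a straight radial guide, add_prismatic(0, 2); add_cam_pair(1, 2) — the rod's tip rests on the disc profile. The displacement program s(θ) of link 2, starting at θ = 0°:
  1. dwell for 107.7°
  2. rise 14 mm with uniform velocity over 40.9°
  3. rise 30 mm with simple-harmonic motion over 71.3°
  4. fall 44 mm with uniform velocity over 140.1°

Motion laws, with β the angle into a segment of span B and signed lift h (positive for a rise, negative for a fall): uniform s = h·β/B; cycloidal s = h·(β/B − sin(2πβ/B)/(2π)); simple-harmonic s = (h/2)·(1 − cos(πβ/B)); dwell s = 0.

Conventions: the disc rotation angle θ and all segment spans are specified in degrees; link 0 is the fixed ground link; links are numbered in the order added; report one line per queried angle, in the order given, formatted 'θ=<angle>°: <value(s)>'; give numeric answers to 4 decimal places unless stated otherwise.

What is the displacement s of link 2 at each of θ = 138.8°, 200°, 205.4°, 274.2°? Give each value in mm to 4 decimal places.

seg 1 [0°–107.7°] dwell: s stays 0.0000
seg 2 [107.7°–148.6°] uniform, h=14: θ=138.8° here. β=31.1, B=40.9. 14·31.1/40.9 = 10.6455 → s = 10.6455
seg 2 [107.7°–148.6°] uniform, h=14: full span → s += 14 → s = 14.0000
seg 3 [148.6°–219.9°] simple-harmonic, h=30: θ=200° here. β=51.4, B=71.3. 30/2·(1 − cos(π·0.7209)) = 24.5939 → s = 38.5939
seg 3 [148.6°–219.9°] simple-harmonic, h=30: θ=205.4° here. β=56.8, B=71.3. 30/2·(1 − cos(π·0.7966)) = 27.0413 → s = 41.0413
seg 3 [148.6°–219.9°] simple-harmonic, h=30: full span → s += 30 → s = 44.0000
seg 4 [219.9°–360°] uniform, h=-44: θ=274.2° here. β=54.3, B=140.1. -44·54.3/140.1 = -17.0535 → s = 26.9465

θ=138.8°: 10.6455
θ=200°: 38.5939
θ=205.4°: 41.0413
θ=274.2°: 26.9465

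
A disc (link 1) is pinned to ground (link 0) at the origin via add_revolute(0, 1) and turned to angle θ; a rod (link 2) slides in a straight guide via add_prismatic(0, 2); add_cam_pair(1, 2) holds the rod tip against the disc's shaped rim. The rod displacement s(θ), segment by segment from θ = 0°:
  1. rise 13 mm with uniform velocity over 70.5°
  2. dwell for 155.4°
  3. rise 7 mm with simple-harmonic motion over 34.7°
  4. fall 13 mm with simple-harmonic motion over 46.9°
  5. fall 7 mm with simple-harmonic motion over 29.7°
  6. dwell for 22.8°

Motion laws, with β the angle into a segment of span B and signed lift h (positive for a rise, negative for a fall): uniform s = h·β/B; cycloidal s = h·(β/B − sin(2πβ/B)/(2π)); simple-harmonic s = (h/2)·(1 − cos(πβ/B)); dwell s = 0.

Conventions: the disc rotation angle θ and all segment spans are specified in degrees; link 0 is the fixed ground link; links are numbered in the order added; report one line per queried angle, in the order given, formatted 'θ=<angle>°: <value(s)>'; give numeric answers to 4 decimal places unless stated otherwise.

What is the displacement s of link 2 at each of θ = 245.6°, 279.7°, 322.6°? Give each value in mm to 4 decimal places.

segment 1 (0° to 70.5°, uniform, h = 13) is passed completely: s = 0.0000 + (13) = 13.0000
segment 2 (70.5° to 225.9°, dwell): s unchanged at 13.0000
θ = 245.6° falls in segment 3 (225.9° to 260.6°, simple-harmonic, h = 7): β = 245.6 − 225.9 = 19.7°, B = 34.7°; Δs = 7/2·(1 − cos(π·0.5677)) = 4.2391; s = 13.0000 + 4.2391 = 17.2391
segment 3 (225.9° to 260.6°, simple-harmonic, h = 7) is passed completely: s = 13.0000 + (7) = 20.0000
θ = 279.7° falls in segment 4 (260.6° to 307.5°, simple-harmonic, h = -13): β = 279.7 − 260.6 = 19.1°, B = 46.9°; Δs = -13/2·(1 − cos(π·0.4072)) = -4.6327; s = 20.0000 − 4.6327 = 15.3673
segment 4 (260.6° to 307.5°, simple-harmonic, h = -13) is passed completely: s = 20.0000 + (-13) = 7.0000
θ = 322.6° falls in segment 5 (307.5° to 337.2°, simple-harmonic, h = -7): β = 322.6 − 307.5 = 15.1°, B = 29.7°; Δs = -7/2·(1 − cos(π·0.5084)) = -3.5925; s = 7.0000 − 3.5925 = 3.4075

θ=245.6°: 17.2391
θ=279.7°: 15.3673
θ=322.6°: 3.4075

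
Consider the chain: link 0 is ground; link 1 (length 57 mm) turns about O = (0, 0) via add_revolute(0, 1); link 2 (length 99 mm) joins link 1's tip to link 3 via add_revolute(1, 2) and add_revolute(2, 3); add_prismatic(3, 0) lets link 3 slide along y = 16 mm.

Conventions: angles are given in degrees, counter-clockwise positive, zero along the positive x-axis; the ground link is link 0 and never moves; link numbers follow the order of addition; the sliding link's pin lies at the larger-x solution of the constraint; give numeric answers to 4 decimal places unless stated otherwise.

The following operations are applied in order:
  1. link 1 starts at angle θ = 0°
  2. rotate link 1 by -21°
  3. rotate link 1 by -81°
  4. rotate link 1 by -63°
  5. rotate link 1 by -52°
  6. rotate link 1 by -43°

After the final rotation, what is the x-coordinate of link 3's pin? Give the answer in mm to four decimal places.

geometry: r = 57 mm, L = 99 mm, e = 16 mm; θ starts at 0°
rotate link 1 by -21°: θ ← 0° -21° = -21°
rotate link 1 by -81°: θ ← -21° -81° = -102°
rotate link 1 by -63°: θ ← -102° -63° = -165°
rotate link 1 by -52°: θ ← -165° -52° = -217°
rotate link 1 by -43°: θ ← -217° -43° = -260°
crank pin P = (r cos θ, r sin θ) = (-9.897946, 56.134042)
h = r sin θ − e = 56.134042 − 16 = 40.134042
x = r cos θ + √(L² − h²) = -9.897946 + 90.500048 = 80.602102

80.6021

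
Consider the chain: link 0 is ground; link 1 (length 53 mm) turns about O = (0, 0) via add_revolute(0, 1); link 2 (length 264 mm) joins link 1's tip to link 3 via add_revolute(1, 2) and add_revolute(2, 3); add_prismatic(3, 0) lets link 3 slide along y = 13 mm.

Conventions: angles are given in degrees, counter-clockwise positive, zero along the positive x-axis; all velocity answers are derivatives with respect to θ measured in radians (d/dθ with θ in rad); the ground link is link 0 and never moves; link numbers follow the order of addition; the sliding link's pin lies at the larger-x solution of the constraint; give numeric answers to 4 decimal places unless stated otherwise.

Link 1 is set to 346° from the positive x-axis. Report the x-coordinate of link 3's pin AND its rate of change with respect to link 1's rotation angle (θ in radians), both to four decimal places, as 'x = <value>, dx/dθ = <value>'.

geometry: r = 53 mm, L = 264 mm, e = 13 mm
crank pin P = (r cos θ, r sin θ) = (51.425673, -12.821860)
h = r sin θ − e = -12.821860 − 13 = -25.821860
x = r cos θ + √(L² − h²) = 51.425673 + 262.734146 = 314.159820
dx/dθ = −r sin θ − h·r cos θ/√(L² − h²) (θ in radians; h = -25.821860) = 17.876044

x = 314.1598, dx/dθ = 17.8760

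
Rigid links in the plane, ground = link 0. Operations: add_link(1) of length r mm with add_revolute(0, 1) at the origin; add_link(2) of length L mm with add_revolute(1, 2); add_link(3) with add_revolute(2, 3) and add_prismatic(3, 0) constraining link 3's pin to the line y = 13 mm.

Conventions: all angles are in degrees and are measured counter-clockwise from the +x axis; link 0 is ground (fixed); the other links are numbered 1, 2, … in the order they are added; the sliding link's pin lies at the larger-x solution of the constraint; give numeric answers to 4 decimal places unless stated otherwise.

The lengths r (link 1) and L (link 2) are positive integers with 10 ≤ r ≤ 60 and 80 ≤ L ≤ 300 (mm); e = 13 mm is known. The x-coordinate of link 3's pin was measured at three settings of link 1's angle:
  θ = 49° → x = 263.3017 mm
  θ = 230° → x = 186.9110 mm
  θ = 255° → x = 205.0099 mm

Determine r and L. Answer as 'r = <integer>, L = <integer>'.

constraint per measurement: (x − r cos θ)² + (r sin θ − e)² = L²
subtracting the θ₁ and θ₂ equations cancels the r² and L² terms:
r = (x₁² − x₂²) / (2[(x₁cos θ₁ + e sin θ₁) − (x₂cos θ₂ + e sin θ₂)]) = 55.0000 → r = 55
L² = (x₁ − r cos θ₁)² + (r sin θ₁ − e)² = 52440.9902 → L = 229.0000 → L = 229
check at θ₃=255°: x = 205.0099 (printed 205.0099) ✓

r = 55, L = 229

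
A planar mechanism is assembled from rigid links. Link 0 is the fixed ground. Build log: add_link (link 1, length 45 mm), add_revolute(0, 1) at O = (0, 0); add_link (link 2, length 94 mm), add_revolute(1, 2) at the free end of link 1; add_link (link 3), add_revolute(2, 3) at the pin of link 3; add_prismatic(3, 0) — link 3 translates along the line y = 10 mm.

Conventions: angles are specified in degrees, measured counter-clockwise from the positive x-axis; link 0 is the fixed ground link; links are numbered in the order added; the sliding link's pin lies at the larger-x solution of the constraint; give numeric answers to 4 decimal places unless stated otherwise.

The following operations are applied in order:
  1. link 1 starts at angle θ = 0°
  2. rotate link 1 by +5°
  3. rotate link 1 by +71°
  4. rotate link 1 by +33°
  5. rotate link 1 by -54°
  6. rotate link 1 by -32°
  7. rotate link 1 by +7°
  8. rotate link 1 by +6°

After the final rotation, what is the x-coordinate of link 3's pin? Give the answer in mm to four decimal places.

geometry: r = 45 mm, L = 94 mm, e = 10 mm; θ starts at 0°
rotate link 1 by +5°: θ ← 0° +5° = 5°
rotate link 1 by +71°: θ ← 5° +71° = 76°
rotate link 1 by +33°: θ ← 76° +33° = 109°
rotate link 1 by -54°: θ ← 109° -54° = 55°
rotate link 1 by -32°: θ ← 55° -32° = 23°
rotate link 1 by +7°: θ ← 23° +7° = 30°
rotate link 1 by +6°: θ ← 30° +6° = 36°
crank pin P = (r cos θ, r sin θ) = (36.405765, 26.450336)
h = r sin θ − e = 26.450336 − 10 = 16.450336
x = r cos θ + √(L² − h²) = 36.405765 + 92.549373 = 128.955138

128.9551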